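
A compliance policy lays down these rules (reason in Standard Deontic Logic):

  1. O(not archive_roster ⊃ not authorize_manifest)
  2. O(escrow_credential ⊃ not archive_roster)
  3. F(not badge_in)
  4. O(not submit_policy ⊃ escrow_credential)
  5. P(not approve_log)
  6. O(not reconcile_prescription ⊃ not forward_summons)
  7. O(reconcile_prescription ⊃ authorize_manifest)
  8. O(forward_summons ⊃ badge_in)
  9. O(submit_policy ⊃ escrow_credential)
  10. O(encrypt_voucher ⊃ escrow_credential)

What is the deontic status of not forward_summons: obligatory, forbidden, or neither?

Premises 9 and 4 are O(submit_policy ⊃ escrow_credential) and O(not submit_policy ⊃ escrow_credential); every ideal world satisfies submit_policy or not submit_policy, so in either case escrow_credential holds — hence O(escrow_credential).
Applying K to premise 2 (O(escrow_credential ⊃ not archive_roster)) and O(escrow_credential) yields O(not archive_roster).
From O(not archive_roster) and premise 1, O(not archive_roster ⊃ not authorize_manifest), we obtain O(not authorize_manifest).
The contrapositive of premise 7 (O(reconcile_prescription ⊃ authorize_manifest)) is O(not authorize_manifest ⊃ not reconcile_prescription), and O(not authorize_manifest) is already established, so O(not reconcile_prescription).
From O(not reconcile_prescription) and premise 6, O(not reconcile_prescription ⊃ not forward_summons), we obtain O(not forward_summons).
Premises 3, 5, 8, 10 do not contribute to this derivation.
Hence not forward_summons is obligatory.

Obligatory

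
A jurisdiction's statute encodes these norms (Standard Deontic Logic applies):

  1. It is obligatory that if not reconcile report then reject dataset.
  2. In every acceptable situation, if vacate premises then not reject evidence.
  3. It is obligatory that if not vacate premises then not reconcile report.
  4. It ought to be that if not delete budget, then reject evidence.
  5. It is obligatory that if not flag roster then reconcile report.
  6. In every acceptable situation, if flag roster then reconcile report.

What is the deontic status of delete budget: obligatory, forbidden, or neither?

Premises 6 and 5 cover both cases: O(flag_roster → reconcile_report) and O(¬flag_roster → reconcile_report). Since flag_roster ∨ ¬flag_roster is a tautology, O(reconcile_report) follows.
Premise 3 is O(¬vacate_premises → ¬reconcile_report); contrapositively O(reconcile_report → vacate_premises). Since O(reconcile_report) holds, K gives O(vacate_premises).
From O(vacate_premises) and premise 2, O(vacate_premises → ¬reject_evidence), we obtain O(¬reject_evidence).
Premise 4 is O(¬delete_budget → reject_evidence); contrapositively O(¬reject_evidence → delete_budget). Since O(¬reject_evidence) holds, K gives O(delete_budget).
Premise 1 does not contribute to this derivation.
Hence delete_budget is obligatory.

Obligatory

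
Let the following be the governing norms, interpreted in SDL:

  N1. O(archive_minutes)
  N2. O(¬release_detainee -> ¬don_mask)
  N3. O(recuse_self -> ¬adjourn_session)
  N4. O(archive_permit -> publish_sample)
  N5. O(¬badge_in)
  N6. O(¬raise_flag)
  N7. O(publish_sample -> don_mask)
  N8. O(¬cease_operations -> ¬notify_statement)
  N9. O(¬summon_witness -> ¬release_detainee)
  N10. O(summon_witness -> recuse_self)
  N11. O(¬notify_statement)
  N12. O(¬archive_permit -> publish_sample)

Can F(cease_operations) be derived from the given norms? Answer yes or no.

No

Premise 8 is O(¬cease_operations -> ¬notify_statement); even if O(¬notify_statement) held, inferring O(¬cease_operations) would be affirming the consequent — invalid.
No other premise forces O(¬cease_operations). An ideal world satisfying every premise can still have cease_operations true, so F(cease_operations) is not derivable.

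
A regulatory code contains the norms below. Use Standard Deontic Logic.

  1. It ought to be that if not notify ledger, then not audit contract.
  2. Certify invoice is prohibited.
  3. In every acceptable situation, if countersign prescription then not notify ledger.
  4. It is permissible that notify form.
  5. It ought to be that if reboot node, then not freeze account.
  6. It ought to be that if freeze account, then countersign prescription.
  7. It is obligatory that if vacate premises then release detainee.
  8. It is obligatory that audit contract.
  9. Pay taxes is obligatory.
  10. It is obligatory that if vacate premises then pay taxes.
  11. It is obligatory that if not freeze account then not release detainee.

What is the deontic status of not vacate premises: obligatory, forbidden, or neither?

Premise 8 states O(audit_contract) outright.
Premise 1 is O(¬notify_ledger → ¬audit_contract); contrapositively O(audit_contract → notify_ledger). Since O(audit_contract) holds, K gives O(notify_ledger).
Premise 3 is O(countersign_prescription → ¬notify_ledger); contrapositively O(notify_ledger → ¬countersign_prescription). Since O(notify_ledger) holds, K gives O(¬countersign_prescription).
Premise 6, O(freeze_account → countersign_prescription), contraposes to O(¬countersign_prescription → ¬freeze_account); with O(¬countersign_prescription) we get O(¬freeze_account).
With premise 11, O(¬freeze_account → ¬release_detainee), the K-axiom yields O(¬release_detainee).
The contrapositive of premise 7 (O(vacate_premises → release_detainee)) is O(¬release_detainee → ¬vacate_premises), and O(¬release_detainee) is already established, so O(¬vacate_premises).
Premises 2, 4, 5, 9, 10 do not contribute to this derivation.
Hence ¬vacate_premises is obligatory.

Obligatory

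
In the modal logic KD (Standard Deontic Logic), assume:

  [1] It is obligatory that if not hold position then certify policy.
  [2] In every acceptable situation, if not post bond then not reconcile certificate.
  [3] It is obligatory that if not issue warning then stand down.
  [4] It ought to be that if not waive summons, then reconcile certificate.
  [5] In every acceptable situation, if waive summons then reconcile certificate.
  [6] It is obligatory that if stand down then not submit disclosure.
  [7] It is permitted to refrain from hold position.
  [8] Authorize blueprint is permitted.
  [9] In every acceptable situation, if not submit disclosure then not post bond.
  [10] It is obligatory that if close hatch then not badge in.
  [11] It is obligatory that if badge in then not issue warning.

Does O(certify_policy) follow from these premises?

No

Premise 1 is O(¬hold_position → certify_policy), but O(¬hold_position) is not derivable from the premises (the permission P(¬hold_position) asserts only ¬O(hold_position), not O(¬hold_position)), so it does not yield O(certify_policy).
No other premise forces O(certify_policy). An ideal world satisfying every premise can still have certify_policy false, so O(certify_policy) is not derivable.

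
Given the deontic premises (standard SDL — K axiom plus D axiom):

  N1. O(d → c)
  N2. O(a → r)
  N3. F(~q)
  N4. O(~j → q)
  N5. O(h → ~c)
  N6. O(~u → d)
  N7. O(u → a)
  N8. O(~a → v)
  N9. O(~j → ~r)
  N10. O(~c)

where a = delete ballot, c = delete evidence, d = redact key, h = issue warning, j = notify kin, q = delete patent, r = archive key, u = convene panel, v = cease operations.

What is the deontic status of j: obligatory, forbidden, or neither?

From premise 10 we have O(~c).
Premise 1 is O(d → c); contrapositively O(~c → ~d). Since O(~c) holds, K gives O(~d).
Premise 6 is O(~u → d); contrapositively O(~d → u). Since O(~d) holds, K gives O(u).
Applying K to premise 7 (O(u → a)) and O(u) yields O(a).
From O(a) and premise 2, O(a → r), we obtain O(r).
The contrapositive of premise 9 (O(~j → ~r)) is O(r → j), and O(r) is already established, so O(j).
Premises 3, 4, 5, 8 do not contribute to this derivation.
Hence j is obligatory.

Obligatory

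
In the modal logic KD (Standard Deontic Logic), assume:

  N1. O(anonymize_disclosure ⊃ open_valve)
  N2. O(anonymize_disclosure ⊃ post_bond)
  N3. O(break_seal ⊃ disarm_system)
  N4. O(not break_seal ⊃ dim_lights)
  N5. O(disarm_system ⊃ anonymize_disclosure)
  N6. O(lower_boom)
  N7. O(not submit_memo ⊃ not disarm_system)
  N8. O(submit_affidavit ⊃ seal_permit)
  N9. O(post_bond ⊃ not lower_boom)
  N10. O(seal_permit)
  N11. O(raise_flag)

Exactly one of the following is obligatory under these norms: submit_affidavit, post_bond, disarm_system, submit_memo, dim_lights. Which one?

From premise 6 we have O(lower_boom).
Premise 9, O(post_bond ⊃ not lower_boom), contraposes to O(lower_boom ⊃ not post_bond); with O(lower_boom) we get O(not post_bond).
The contrapositive of premise 2 (O(anonymize_disclosure ⊃ post_bond)) is O(not post_bond ⊃ not anonymize_disclosure), and O(not post_bond) is already established, so O(not anonymize_disclosure).
Premise 5, O(disarm_system ⊃ anonymize_disclosure), contraposes to O(not anonymize_disclosure ⊃ not disarm_system); with O(not anonymize_disclosure) we get O(not disarm_system).
The contrapositive of premise 3 (O(break_seal ⊃ disarm_system)) is O(not disarm_system ⊃ not break_seal), and O(not disarm_system) is already established, so O(not break_seal).
From O(not break_seal) and premise 4, O(not break_seal ⊃ dim_lights), we obtain O(dim_lights).
So O(dim_lights) holds — dim_lights is obligatory. None of the other listed options is made obligatory by any chain of premises.

dim_lights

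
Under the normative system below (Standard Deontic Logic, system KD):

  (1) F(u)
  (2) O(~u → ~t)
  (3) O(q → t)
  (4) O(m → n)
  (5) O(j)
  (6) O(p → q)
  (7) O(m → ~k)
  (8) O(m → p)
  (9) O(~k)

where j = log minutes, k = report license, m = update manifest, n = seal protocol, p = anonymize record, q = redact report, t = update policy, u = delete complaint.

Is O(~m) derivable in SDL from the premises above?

F(u) at premise 1 means O(~u).
Applying K to premise 2 (O(~u → ~t)) and O(~u) yields O(~t).
Premise 3 is O(q → t); contrapositively O(~t → ~q). Since O(~t) holds, K gives O(~q).
The contrapositive of premise 6 (O(p → q)) is O(~q → ~p), and O(~q) is already established, so O(~p).
Premise 8 is O(m → p); contrapositively O(~p → ~m). Since O(~p) holds, K gives O(~m).
Premises 4, 5, 7, 9 do not contribute to this derivation.
So O(~m) follows.

Yes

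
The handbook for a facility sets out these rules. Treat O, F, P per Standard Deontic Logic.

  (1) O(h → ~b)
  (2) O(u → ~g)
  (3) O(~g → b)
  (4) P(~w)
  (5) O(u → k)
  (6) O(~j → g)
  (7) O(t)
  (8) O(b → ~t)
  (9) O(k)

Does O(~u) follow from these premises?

Premise 7 gives O(t).
Premise 8, O(b → ~t), contraposes to O(t → ~b); with O(t) we get O(~b).
The contrapositive of premise 3 (O(~g → b)) is O(~b → g), and O(~b) is already established, so O(g).
Premise 2, O(u → ~g), contraposes to O(g → ~u); with O(g) we get O(~u).
Premises 1, 4, 5, 6, 9 do not contribute to this derivation.
So O(~u) follows.

Yes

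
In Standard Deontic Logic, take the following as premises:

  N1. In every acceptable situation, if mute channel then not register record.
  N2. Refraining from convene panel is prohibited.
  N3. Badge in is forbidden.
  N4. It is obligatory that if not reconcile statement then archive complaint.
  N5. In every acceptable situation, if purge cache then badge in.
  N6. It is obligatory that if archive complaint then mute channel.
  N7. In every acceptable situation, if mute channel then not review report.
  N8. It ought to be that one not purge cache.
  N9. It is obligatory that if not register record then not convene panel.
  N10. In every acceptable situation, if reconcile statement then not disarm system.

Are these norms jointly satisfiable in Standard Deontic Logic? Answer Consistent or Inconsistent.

Premise 5 is O(purge_cache → badge_in), but O(purge_cache) is not derivable from the premises, so it does not yield O(badge_in).
So O(badge_in) is not derivable, and the apparent clash with O(¬badge_in) does not arise.
A world satisfying every obligation exists (e.g. archive_complaint=false, badge_in=false, convene_panel=true, disarm_system=false, mute_channel=false, purge_cache=false, reconcile_statement=true, register_record=true, review_report=false); no atom is both obligatory and forbidden, so the set is consistent.

Consistent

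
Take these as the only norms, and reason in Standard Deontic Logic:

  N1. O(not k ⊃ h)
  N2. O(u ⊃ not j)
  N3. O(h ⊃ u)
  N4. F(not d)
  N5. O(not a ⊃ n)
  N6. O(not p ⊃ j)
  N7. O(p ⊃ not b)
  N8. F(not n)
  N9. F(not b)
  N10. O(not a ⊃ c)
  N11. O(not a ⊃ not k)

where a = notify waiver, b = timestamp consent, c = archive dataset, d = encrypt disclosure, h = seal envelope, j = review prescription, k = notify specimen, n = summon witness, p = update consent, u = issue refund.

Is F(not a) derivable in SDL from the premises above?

Premise 9 is F(not b), i.e. O(b).
The contrapositive of premise 7 (O(p ⊃ not b)) is O(b ⊃ not p), and O(b) is already established, so O(not p).
Applying K to premise 6 (O(not p ⊃ j)) and O(not p) yields O(j).
Premise 2 is O(u ⊃ not j); contrapositively O(j ⊃ not u). Since O(j) holds, K gives O(not u).
The contrapositive of premise 3 (O(h ⊃ u)) is O(not u ⊃ not h), and O(not u) is already established, so O(not h).
Premise 1 is O(not k ⊃ h); contrapositively O(not h ⊃ k). Since O(not h) holds, K gives O(k).
The contrapositive of premise 11 (O(not a ⊃ not k)) is O(k ⊃ a), and O(k) is already established, so O(a).
Premises 4, 5, 8, 10 do not contribute to this derivation.
So O(a) holds, i.e. F(not a). The claim follows.

Yes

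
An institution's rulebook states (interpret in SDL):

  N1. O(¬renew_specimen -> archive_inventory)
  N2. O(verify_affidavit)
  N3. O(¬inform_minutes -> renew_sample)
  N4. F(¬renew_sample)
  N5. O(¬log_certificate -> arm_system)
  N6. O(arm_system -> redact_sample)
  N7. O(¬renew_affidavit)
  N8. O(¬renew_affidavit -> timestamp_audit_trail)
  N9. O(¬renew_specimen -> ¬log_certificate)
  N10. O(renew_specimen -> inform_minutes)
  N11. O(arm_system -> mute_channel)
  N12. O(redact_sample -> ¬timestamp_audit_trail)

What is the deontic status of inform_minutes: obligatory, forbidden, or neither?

Premise 7 states O(¬renew_affidavit) outright.
Applying K to premise 8 (O(¬renew_affidavit -> timestamp_audit_trail)) and O(¬renew_affidavit) yields O(timestamp_audit_trail).
Premise 12, O(redact_sample -> ¬timestamp_audit_trail), contraposes to O(timestamp_audit_trail -> ¬redact_sample); with O(timestamp_audit_trail) we get O(¬redact_sample).
Premise 6 is O(arm_system -> redact_sample); contrapositively O(¬redact_sample -> ¬arm_system). Since O(¬redact_sample) holds, K gives O(¬arm_system).
Premise 5, O(¬log_certificate -> arm_system), contraposes to O(¬arm_system -> log_certificate); with O(¬arm_system) we get O(log_certificate).
Premise 9, O(¬renew_specimen -> ¬log_certificate), contraposes to O(log_certificate -> renew_specimen); with O(log_certificate) we get O(renew_specimen).
From O(renew_specimen) and premise 10, O(renew_specimen -> inform_minutes), we obtain O(inform_minutes).
Premises 1, 2, 3, 4, 11 do not contribute to this derivation.
Hence inform_minutes is obligatory.

Obligatory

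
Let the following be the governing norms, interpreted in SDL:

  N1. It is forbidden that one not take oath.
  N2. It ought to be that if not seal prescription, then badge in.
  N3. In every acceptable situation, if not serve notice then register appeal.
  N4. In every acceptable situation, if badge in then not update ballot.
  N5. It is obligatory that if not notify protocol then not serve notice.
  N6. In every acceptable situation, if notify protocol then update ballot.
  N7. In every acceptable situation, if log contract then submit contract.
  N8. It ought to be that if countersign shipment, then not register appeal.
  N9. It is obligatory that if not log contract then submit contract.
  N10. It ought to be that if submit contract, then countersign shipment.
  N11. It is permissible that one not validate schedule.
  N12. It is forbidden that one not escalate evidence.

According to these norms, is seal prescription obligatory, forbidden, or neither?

Obligatory

Premises 9 and 7 are O(¬log_contract → submit_contract) and O(log_contract → submit_contract); every ideal world satisfies ¬log_contract or log_contract, so in either case submit_contract holds — hence O(submit_contract).
Premise 10 is O(submit_contract → countersign_shipment); since O(submit_contract), deontic closure gives O(countersign_shipment).
With premise 8, O(countersign_shipment → ¬register_appeal), the K-axiom yields O(¬register_appeal).
Premise 3, O(¬serve_notice → register_appeal), contraposes to O(¬register_appeal → serve_notice); with O(¬register_appeal) we get O(serve_notice).
Premise 5, O(¬notify_protocol → ¬serve_notice), contraposes to O(serve_notice → notify_protocol); with O(serve_notice) we get O(notify_protocol).
With premise 6, O(notify_protocol → update_ballot), the K-axiom yields O(update_ballot).
Premise 4, O(badge_in → ¬update_ballot), contraposes to O(update_ballot → ¬badge_in); with O(update_ballot) we get O(¬badge_in).
Premise 2, O(¬seal_prescription → badge_in), contraposes to O(¬badge_in → seal_prescription); with O(¬badge_in) we get O(seal_prescription).
Premises 1, 11, 12 do not contribute to this derivation.
Hence seal_prescription is obligatory.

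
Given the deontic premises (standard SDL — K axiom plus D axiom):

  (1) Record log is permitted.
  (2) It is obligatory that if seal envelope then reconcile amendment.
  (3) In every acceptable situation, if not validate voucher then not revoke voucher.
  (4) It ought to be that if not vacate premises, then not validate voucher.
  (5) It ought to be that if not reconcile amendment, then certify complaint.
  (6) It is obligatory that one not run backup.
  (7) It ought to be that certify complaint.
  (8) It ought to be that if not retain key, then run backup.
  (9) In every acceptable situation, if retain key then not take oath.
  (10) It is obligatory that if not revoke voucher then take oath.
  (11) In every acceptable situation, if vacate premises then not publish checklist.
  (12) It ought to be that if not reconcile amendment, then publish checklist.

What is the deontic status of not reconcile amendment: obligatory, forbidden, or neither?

From premise 6 we have O(¬run_backup).
The contrapositive of premise 8 (O(¬retain_key → run_backup)) is O(¬run_backup → retain_key), and O(¬run_backup) is already established, so O(retain_key).
From O(retain_key) and premise 9, O(retain_key → ¬take_oath), we obtain O(¬take_oath).
The contrapositive of premise 10 (O(¬revoke_voucher → take_oath)) is O(¬take_oath → revoke_voucher), and O(¬take_oath) is already established, so O(revoke_voucher).
Premise 3 is O(¬validate_voucher → ¬revoke_voucher); contrapositively O(revoke_voucher → validate_voucher). Since O(revoke_voucher) holds, K gives O(validate_voucher).
Premise 4, O(¬vacate_premises → ¬validate_voucher), contraposes to O(validate_voucher → vacate_premises); with O(validate_voucher) we get O(vacate_premises).
Premise 11 is O(vacate_premises → ¬publish_checklist); since O(vacate_premises), deontic closure gives O(¬publish_checklist).
The contrapositive of premise 12 (O(¬reconcile_amendment → publish_checklist)) is O(¬publish_checklist → reconcile_amendment), and O(¬publish_checklist) is already established, so O(reconcile_amendment).
Premises 1, 2, 5, 7 do not contribute to this derivation.
Thus O(reconcile_amendment), which is F(¬reconcile_amendment): ¬reconcile_amendment is forbidden.

Forbidden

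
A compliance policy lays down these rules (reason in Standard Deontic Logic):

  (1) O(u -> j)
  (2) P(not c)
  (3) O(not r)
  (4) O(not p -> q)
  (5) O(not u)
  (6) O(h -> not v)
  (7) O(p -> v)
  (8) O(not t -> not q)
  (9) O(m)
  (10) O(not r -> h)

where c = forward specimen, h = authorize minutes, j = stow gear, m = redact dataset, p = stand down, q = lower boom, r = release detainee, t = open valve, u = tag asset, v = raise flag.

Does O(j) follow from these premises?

No

Premise 1 is O(u -> j), but O(u) is not derivable from the premises, so it does not yield O(j).
No other premise forces O(j). An ideal world satisfying every premise can still have j false, so O(j) is not derivable.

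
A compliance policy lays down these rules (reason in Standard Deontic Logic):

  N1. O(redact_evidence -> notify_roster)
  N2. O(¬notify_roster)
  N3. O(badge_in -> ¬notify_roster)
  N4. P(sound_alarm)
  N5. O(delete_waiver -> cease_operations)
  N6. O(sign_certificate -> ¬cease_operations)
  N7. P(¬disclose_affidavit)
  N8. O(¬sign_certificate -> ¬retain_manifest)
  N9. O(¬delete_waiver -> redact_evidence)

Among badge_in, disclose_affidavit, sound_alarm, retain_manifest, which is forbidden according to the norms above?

retain_manifest

From premise 2 we have O(¬notify_roster).
Premise 1 is O(redact_evidence -> notify_roster); contrapositively O(¬notify_roster -> ¬redact_evidence). Since O(¬notify_roster) holds, K gives O(¬redact_evidence).
The contrapositive of premise 9 (O(¬delete_waiver -> redact_evidence)) is O(¬redact_evidence -> delete_waiver), and O(¬redact_evidence) is already established, so O(delete_waiver).
Premise 5 is O(delete_waiver -> cease_operations); since O(delete_waiver), deontic closure gives O(cease_operations).
Premise 6, O(sign_certificate -> ¬cease_operations), contraposes to O(cease_operations -> ¬sign_certificate); with O(cease_operations) we get O(¬sign_certificate).
From O(¬sign_certificate) and premise 8, O(¬sign_certificate -> ¬retain_manifest), we obtain O(¬retain_manifest).
So O(¬retain_manifest) holds, i.e. retain_manifest is forbidden. None of the other listed options is forbidden under the premises.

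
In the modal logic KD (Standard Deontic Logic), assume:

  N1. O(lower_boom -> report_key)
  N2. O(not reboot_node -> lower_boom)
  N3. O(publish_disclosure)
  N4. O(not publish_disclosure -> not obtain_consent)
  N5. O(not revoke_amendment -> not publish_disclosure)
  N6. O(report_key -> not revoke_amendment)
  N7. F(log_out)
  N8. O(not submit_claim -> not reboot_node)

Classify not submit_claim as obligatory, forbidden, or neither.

Forbidden

From premise 3 we have O(publish_disclosure).
The contrapositive of premise 5 (O(not revoke_amendment -> not publish_disclosure)) is O(publish_disclosure -> revoke_amendment), and O(publish_disclosure) is already established, so O(revoke_amendment).
Premise 6, O(report_key -> not revoke_amendment), contraposes to O(revoke_amendment -> not report_key); with O(revoke_amendment) we get O(not report_key).
Premise 1, O(lower_boom -> report_key), contraposes to O(not report_key -> not lower_boom); with O(not report_key) we get O(not lower_boom).
Premise 2 is O(not reboot_node -> lower_boom); contrapositively O(not lower_boom -> reboot_node). Since O(not lower_boom) holds, K gives O(reboot_node).
The contrapositive of premise 8 (O(not submit_claim -> not reboot_node)) is O(reboot_node -> submit_claim), and O(reboot_node) is already established, so O(submit_claim).
Premises 4, 7 do not contribute to this derivation.
Thus O(submit_claim), which is F(not submit_claim): not submit_claim is forbidden.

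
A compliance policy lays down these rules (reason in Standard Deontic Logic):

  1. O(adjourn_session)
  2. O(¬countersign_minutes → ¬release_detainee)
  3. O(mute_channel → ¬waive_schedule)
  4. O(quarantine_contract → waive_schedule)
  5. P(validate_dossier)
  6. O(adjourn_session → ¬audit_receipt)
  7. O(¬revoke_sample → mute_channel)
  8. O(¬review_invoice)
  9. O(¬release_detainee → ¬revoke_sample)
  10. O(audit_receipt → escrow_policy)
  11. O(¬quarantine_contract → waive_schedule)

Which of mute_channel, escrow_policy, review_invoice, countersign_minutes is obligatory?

Premises 11 and 4 are O(¬quarantine_contract → waive_schedule) and O(quarantine_contract → waive_schedule); every ideal world satisfies ¬quarantine_contract or quarantine_contract, so in either case waive_schedule holds — hence O(waive_schedule).
Premise 3, O(mute_channel → ¬waive_schedule), contraposes to O(waive_schedule → ¬mute_channel); with O(waive_schedule) we get O(¬mute_channel).
Premise 7 is O(¬revoke_sample → mute_channel); contrapositively O(¬mute_channel → revoke_sample). Since O(¬mute_channel) holds, K gives O(revoke_sample).
Premise 9, O(¬release_detainee → ¬revoke_sample), contraposes to O(revoke_sample → release_detainee); with O(revoke_sample) we get O(release_detainee).
The contrapositive of premise 2 (O(¬countersign_minutes → ¬release_detainee)) is O(release_detainee → countersign_minutes), and O(release_detainee) is already established, so O(countersign_minutes).
So O(countersign_minutes) holds — countersign_minutes is obligatory. None of the other listed options is made obligatory by any chain of premises.

countersign_minutes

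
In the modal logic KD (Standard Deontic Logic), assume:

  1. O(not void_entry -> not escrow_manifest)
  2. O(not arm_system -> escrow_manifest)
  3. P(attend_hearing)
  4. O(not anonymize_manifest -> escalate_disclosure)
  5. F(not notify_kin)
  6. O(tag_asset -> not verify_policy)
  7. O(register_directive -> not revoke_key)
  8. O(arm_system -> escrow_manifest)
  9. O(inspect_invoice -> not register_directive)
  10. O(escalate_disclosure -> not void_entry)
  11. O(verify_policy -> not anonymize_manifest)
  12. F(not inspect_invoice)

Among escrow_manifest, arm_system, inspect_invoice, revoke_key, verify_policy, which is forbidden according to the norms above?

By case analysis on not arm_system: premise 2 gives O(not arm_system -> escrow_manifest) and premise 8 gives O(arm_system -> escrow_manifest), so O(escrow_manifest) either way.
The contrapositive of premise 1 (O(not void_entry -> not escrow_manifest)) is O(escrow_manifest -> void_entry), and O(escrow_manifest) is already established, so O(void_entry).
Premise 10 is O(escalate_disclosure -> not void_entry); contrapositively O(void_entry -> not escalate_disclosure). Since O(void_entry) holds, K gives O(not escalate_disclosure).
Premise 4 is O(not anonymize_manifest -> escalate_disclosure); contrapositively O(not escalate_disclosure -> anonymize_manifest). Since O(not escalate_disclosure) holds, K gives O(anonymize_manifest).
The contrapositive of premise 11 (O(verify_policy -> not anonymize_manifest)) is O(anonymize_manifest -> not verify_policy), and O(anonymize_manifest) is already established, so O(not verify_policy).
So O(not verify_policy) holds, i.e. verify_policy is forbidden. None of the other listed options is forbidden under the premises.

verify_policy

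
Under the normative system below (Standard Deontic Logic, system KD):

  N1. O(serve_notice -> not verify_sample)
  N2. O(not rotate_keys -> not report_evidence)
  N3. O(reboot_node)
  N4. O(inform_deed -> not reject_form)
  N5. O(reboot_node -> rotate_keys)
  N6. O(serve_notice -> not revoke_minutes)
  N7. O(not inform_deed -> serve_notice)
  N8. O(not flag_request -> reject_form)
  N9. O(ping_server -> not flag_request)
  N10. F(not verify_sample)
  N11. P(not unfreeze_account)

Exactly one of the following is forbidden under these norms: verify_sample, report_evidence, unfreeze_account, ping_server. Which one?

ping_server

Premise 10, F(not verify_sample), is equivalent to O(verify_sample).
Premise 1 is O(serve_notice -> not verify_sample); contrapositively O(verify_sample -> not serve_notice). Since O(verify_sample) holds, K gives O(not serve_notice).
The contrapositive of premise 7 (O(not inform_deed -> serve_notice)) is O(not serve_notice -> inform_deed), and O(not serve_notice) is already established, so O(inform_deed).
From O(inform_deed) and premise 4, O(inform_deed -> not reject_form), we obtain O(not reject_form).
Premise 8 is O(not flag_request -> reject_form); contrapositively O(not reject_form -> flag_request). Since O(not reject_form) holds, K gives O(flag_request).
Premise 9, O(ping_server -> not flag_request), contraposes to O(flag_request -> not ping_server); with O(flag_request) we get O(not ping_server).
So O(not ping_server) holds, i.e. ping_server is forbidden. None of the other listed options is forbidden under the premises.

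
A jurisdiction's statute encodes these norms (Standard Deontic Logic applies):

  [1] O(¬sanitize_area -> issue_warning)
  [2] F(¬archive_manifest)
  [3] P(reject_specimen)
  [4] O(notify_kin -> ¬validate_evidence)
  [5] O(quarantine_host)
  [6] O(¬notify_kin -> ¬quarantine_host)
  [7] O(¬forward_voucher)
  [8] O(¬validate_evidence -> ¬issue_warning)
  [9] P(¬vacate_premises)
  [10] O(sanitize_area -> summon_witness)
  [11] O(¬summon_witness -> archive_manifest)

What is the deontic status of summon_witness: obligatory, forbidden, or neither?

Obligatory

Premise 5 gives O(quarantine_host).
Premise 6 is O(¬notify_kin -> ¬quarantine_host); contrapositively O(quarantine_host -> notify_kin). Since O(quarantine_host) holds, K gives O(notify_kin).
Applying K to premise 4 (O(notify_kin -> ¬validate_evidence)) and O(notify_kin) yields O(¬validate_evidence).
Applying K to premise 8 (O(¬validate_evidence -> ¬issue_warning)) and O(¬validate_evidence) yields O(¬issue_warning).
Premise 1, O(¬sanitize_area -> issue_warning), contraposes to O(¬issue_warning -> sanitize_area); with O(¬issue_warning) we get O(sanitize_area).
Applying K to premise 10 (O(sanitize_area -> summon_witness)) and O(sanitize_area) yields O(summon_witness).
Premises 2, 3, 7, 9, 11 do not contribute to this derivation.
Hence summon_witness is obligatory.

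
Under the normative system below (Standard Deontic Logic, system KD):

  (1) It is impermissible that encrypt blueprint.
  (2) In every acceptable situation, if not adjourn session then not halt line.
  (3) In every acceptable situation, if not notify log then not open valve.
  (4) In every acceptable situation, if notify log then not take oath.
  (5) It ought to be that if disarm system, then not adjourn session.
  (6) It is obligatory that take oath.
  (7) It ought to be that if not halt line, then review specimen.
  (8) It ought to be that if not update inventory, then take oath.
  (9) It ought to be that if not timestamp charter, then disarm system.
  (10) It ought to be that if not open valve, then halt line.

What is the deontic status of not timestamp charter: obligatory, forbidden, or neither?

Forbidden

Premise 6 states O(take_oath) outright.
Premise 4, O(notify_log → ¬take_oath), contraposes to O(take_oath → ¬notify_log); with O(take_oath) we get O(¬notify_log).
From O(¬notify_log) and premise 3, O(¬notify_log → ¬open_valve), we obtain O(¬open_valve).
From O(¬open_valve) and premise 10, O(¬open_valve → halt_line), we obtain O(halt_line).
The contrapositive of premise 2 (O(¬adjourn_session → ¬halt_line)) is O(halt_line → adjourn_session), and O(halt_line) is already established, so O(adjourn_session).
The contrapositive of premise 5 (O(disarm_system → ¬adjourn_session)) is O(adjourn_session → ¬disarm_system), and O(adjourn_session) is already established, so O(¬disarm_system).
Premise 9 is O(¬timestamp_charter → disarm_system); contrapositively O(¬disarm_system → timestamp_charter). Since O(¬disarm_system) holds, K gives O(timestamp_charter).
Premises 1, 7, 8 do not contribute to this derivation.
Thus O(timestamp_charter), which is F(¬timestamp_charter): ¬timestamp_charter is forbidden.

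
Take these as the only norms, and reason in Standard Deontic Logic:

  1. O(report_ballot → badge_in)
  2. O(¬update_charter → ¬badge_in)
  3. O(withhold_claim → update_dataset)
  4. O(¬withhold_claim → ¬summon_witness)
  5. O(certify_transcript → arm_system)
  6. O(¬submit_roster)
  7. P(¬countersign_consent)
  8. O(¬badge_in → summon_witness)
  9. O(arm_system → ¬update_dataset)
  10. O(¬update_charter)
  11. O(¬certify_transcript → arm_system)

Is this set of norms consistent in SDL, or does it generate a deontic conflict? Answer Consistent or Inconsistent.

Inconsistent

Premises 5 and 11 cover both cases: O(certify_transcript → arm_system) and O(¬certify_transcript → arm_system). Since certify_transcript ∨ ¬certify_transcript is a tautology, O(arm_system) follows.
With premise 9, O(arm_system → ¬update_dataset), the K-axiom yields O(¬update_dataset).
The contrapositive of premise 3 (O(withhold_claim → update_dataset)) is O(¬update_dataset → ¬withhold_claim), and O(¬update_dataset) is already established, so O(¬withhold_claim).
From O(¬withhold_claim) and premise 4, O(¬withhold_claim → ¬summon_witness), we obtain O(¬summon_witness).
Premise 8 is O(¬badge_in → summon_witness); contrapositively O(¬summon_witness → badge_in). Since O(¬summon_witness) holds, K gives O(badge_in).
Premise 2, O(¬update_charter → ¬badge_in), contraposes to O(badge_in → update_charter); with O(badge_in) we get O(update_charter).
However, premise 10 gives O(¬update_charter).
We now have both O(update_charter) and O(¬update_charter) — update_charter is simultaneously obligatory and forbidden, violating the D-axiom.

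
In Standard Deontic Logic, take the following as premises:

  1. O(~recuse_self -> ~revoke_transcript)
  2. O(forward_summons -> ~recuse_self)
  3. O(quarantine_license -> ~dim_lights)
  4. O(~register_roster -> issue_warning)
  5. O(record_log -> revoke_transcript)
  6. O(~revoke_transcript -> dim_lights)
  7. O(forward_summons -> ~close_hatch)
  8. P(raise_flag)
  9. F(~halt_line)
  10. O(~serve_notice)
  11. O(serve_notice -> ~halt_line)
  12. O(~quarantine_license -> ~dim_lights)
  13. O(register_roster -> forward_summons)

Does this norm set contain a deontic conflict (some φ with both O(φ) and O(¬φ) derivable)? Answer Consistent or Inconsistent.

Premise 11 is O(serve_notice -> ~halt_line), but O(serve_notice) is not derivable from the premises, so it does not yield O(~halt_line).
So O(~halt_line) is not derivable, and the apparent clash with O(halt_line) does not arise.
A world satisfying every obligation exists (e.g. close_hatch=false, dim_lights=false, forward_summons=false, halt_line=true, issue_warning=true, quarantine_license=false, raise_flag=false, record_log=false, recuse_self=true, register_roster=false, revoke_transcript=true, serve_notice=false); no atom is both obligatory and forbidden, so the set is consistent.

Consistent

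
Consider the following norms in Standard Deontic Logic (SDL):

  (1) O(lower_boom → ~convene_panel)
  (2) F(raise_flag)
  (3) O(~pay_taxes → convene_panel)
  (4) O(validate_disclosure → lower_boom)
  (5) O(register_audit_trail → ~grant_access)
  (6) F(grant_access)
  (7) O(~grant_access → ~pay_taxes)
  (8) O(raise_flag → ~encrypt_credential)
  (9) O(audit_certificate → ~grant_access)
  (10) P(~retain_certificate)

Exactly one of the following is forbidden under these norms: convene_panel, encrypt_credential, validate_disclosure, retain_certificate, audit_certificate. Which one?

Premise 6 is F(grant_access), i.e. O(~grant_access).
Premise 7 is O(~grant_access → ~pay_taxes); since O(~grant_access), deontic closure gives O(~pay_taxes).
Premise 3 is O(~pay_taxes → convene_panel); since O(~pay_taxes), deontic closure gives O(convene_panel).
The contrapositive of premise 1 (O(lower_boom → ~convene_panel)) is O(convene_panel → ~lower_boom), and O(convene_panel) is already established, so O(~lower_boom).
Premise 4 is O(validate_disclosure → lower_boom); contrapositively O(~lower_boom → ~validate_disclosure). Since O(~lower_boom) holds, K gives O(~validate_disclosure).
So O(~validate_disclosure) holds, i.e. validate_disclosure is forbidden. None of the other listed options is forbidden under the premises.

validate_disclosure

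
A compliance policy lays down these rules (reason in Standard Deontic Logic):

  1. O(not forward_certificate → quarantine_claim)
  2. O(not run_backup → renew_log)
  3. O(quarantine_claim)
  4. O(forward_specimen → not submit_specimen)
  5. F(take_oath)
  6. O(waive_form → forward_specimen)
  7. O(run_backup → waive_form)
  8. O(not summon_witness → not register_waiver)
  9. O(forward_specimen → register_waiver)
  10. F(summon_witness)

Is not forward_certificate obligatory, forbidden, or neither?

Neither

Premise 1 is O(not forward_certificate → quarantine_claim); even if O(quarantine_claim) held, inferring O(not forward_certificate) would be affirming the consequent — invalid.
No premise or chain of K-axiom applications forces O(not forward_certificate), and none forces O(forward_certificate). So not forward_certificate is neither obligatory nor forbidden under these norms.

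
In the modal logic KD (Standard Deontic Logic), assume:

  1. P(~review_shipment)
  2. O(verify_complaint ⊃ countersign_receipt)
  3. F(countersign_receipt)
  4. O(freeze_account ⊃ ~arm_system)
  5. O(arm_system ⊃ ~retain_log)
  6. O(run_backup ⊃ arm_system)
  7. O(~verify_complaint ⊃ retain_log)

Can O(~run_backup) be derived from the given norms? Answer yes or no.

Premise 3, F(countersign_receipt), is equivalent to O(~countersign_receipt).
Premise 2, O(verify_complaint ⊃ countersign_receipt), contraposes to O(~countersign_receipt ⊃ ~verify_complaint); with O(~countersign_receipt) we get O(~verify_complaint).
Premise 7 is O(~verify_complaint ⊃ retain_log); since O(~verify_complaint), deontic closure gives O(retain_log).
The contrapositive of premise 5 (O(arm_system ⊃ ~retain_log)) is O(retain_log ⊃ ~arm_system), and O(retain_log) is already established, so O(~arm_system).
Premise 6 is O(run_backup ⊃ arm_system); contrapositively O(~arm_system ⊃ ~run_backup). Since O(~arm_system) holds, K gives O(~run_backup).
Premises 1, 4 do not contribute to this derivation.
So O(~run_backup) follows.

Yes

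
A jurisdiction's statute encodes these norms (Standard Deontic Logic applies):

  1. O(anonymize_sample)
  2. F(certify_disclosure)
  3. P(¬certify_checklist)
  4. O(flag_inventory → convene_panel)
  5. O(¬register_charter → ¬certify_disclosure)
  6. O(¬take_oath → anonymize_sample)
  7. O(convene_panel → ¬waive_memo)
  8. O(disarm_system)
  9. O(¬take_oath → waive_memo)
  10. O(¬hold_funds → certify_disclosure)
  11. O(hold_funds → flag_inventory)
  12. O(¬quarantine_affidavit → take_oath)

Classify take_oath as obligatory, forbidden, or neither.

F(certify_disclosure) at premise 2 means O(¬certify_disclosure).
Premise 10 is O(¬hold_funds → certify_disclosure); contrapositively O(¬certify_disclosure → hold_funds). Since O(¬certify_disclosure) holds, K gives O(hold_funds).
With premise 11, O(hold_funds → flag_inventory), the K-axiom yields O(flag_inventory).
Applying K to premise 4 (O(flag_inventory → convene_panel)) and O(flag_inventory) yields O(convene_panel).
From O(convene_panel) and premise 7, O(convene_panel → ¬waive_memo), we obtain O(¬waive_memo).
The contrapositive of premise 9 (O(¬take_oath → waive_memo)) is O(¬waive_memo → take_oath), and O(¬waive_memo) is already established, so O(take_oath).
Premises 1, 3, 5, 6, 8, 12 do not contribute to this derivation.
Hence take_oath is obligatory.

Obligatory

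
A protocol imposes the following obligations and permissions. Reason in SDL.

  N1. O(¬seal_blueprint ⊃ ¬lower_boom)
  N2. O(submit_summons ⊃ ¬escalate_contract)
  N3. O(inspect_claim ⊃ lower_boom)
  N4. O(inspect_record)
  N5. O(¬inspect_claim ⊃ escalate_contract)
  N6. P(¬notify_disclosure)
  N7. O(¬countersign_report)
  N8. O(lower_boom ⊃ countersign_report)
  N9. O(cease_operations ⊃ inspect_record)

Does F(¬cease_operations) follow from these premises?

No

Premise 9 is O(cease_operations ⊃ inspect_record); even if O(inspect_record) held, inferring O(cease_operations) would be affirming the consequent — invalid.
No other premise forces O(cease_operations). An ideal world satisfying every premise can still have ¬cease_operations true, so F(¬cease_operations) is not derivable.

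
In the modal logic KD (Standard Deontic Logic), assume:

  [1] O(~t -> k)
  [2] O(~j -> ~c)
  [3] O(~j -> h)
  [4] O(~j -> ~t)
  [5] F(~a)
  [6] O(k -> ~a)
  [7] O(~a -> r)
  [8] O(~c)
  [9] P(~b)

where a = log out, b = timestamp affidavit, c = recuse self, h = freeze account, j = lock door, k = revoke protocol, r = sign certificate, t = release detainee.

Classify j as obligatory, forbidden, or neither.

Premise 5 is F(~a), i.e. O(a).
The contrapositive of premise 6 (O(k -> ~a)) is O(a -> ~k), and O(a) is already established, so O(~k).
Premise 1, O(~t -> k), contraposes to O(~k -> t); with O(~k) we get O(t).
Premise 4 is O(~j -> ~t); contrapositively O(t -> j). Since O(t) holds, K gives O(j).
Premises 2, 3, 7, 8, 9 do not contribute to this derivation.
Hence j is obligatory.

Obligatory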